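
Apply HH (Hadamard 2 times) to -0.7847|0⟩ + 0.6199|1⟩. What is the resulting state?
-0.7847|0⟩ + 0.6199|1⟩

H² = I, so an even number of Hadamards cancels: H^2 = I and the state is unchanged.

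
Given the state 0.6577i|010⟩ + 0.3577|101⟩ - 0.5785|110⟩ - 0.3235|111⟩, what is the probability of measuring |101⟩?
0.1279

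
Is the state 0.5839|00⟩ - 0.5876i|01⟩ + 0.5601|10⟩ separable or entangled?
Entangled

Writing the state as a|00⟩ + b|01⟩ + c|10⟩ + d|11⟩, it is a product state iff ad − bc = 0.
Here (a, b, c, d) = (0.5839, -0.5876i, 0.5601, 0): ad − bc = (0.5839)(0) − (-0.5876i)(0.5601) = 0.3291i ≠ 0, so the state is entangled.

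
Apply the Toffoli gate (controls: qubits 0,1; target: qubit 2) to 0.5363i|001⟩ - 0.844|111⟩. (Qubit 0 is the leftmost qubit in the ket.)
0.5363i|001⟩ - 0.844|110⟩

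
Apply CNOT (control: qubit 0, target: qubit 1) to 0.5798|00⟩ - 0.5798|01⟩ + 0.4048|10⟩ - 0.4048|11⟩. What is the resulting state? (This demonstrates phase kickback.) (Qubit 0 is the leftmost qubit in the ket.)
0.5798|00⟩ - 0.5798|01⟩ - 0.4048|10⟩ + 0.4048|11⟩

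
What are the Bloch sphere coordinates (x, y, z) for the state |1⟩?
(0, 0, -1)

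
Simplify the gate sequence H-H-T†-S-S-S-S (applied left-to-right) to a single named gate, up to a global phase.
T†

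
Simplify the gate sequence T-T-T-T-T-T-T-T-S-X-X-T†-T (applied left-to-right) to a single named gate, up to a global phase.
S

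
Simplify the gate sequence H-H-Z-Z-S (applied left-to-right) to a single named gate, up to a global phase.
S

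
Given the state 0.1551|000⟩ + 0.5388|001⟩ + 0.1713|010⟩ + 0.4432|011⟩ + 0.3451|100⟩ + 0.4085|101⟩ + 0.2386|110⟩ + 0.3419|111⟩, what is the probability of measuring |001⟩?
0.2903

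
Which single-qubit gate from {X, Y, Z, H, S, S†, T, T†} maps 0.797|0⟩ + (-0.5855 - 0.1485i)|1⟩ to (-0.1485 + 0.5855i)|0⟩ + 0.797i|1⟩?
Y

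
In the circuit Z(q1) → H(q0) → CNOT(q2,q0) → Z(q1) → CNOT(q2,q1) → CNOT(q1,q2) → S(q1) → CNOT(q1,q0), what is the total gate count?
8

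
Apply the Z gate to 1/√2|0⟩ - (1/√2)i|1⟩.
1/√2|0⟩ + (1/√2)i|1⟩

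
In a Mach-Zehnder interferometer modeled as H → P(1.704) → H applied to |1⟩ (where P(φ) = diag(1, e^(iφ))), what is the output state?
(0.5664 - 0.4956i)|0⟩ + (0.4336 + 0.4956i)|1⟩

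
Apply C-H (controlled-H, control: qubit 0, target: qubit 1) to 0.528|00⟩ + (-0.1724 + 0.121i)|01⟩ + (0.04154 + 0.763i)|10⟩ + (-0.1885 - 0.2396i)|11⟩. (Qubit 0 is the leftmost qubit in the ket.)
0.528|00⟩ + (-0.1724 + 0.121i)|01⟩ + (-0.1039 + 0.3701i)|10⟩ + (0.1627 + 0.7089i)|11⟩

C-H leaves the control-|0⟩ kets |00⟩, |01⟩ unchanged and applies H to qubit 1 on the control-|1⟩ pair (|10⟩, |11⟩).
H = [[1/√2, 1/√2], [1/√2, -1/√2]].
With a = amp(|10⟩) = (0.04154 + 0.763i) and b = amp(|11⟩) = (-0.1885 - 0.2396i):
new amp(|10⟩) = (1/√2)·a + (1/√2)·b = (-0.1039 + 0.3701i)
new amp(|11⟩) = (1/√2)·a + (-1/√2)·b = (0.1627 + 0.7089i)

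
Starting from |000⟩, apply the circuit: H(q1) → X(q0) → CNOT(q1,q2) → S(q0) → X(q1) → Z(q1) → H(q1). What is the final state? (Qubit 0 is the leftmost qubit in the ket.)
-(1/2)i|100⟩ + (1/2)i|101⟩ + (1/2)i|110⟩ + (1/2)i|111⟩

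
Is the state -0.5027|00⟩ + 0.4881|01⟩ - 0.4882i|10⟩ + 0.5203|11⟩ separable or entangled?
Entangled

Writing the state as a|00⟩ + b|01⟩ + c|10⟩ + d|11⟩, it is a product state iff ad − bc = 0.
Here (a, b, c, d) = (-0.5027, 0.4881, -0.4882i, 0.5203): ad − bc = (-0.5027)(0.5203) − (0.4881)(-0.4882i) = (-0.2616 + 0.2383i) ≠ 0, so the state is entangled.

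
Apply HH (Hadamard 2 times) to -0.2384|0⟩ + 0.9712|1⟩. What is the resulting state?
-0.2384|0⟩ + 0.9712|1⟩

H² = I, so an even number of Hadamards cancels: H^2 = I and the state is unchanged.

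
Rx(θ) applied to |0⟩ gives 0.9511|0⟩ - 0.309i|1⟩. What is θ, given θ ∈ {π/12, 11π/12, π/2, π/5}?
π/5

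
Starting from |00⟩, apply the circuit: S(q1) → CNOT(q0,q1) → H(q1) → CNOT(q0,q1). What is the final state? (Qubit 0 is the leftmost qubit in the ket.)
1/√2|00⟩ + 1/√2|01⟩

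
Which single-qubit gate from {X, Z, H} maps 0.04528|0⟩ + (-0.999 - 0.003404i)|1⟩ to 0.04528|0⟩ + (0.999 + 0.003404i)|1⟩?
Z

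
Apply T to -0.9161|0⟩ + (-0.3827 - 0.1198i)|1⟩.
-0.9161|0⟩ + (-0.1859 - 0.3553i)|1⟩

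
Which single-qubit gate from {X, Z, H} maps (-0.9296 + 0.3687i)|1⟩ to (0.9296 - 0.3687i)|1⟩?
Z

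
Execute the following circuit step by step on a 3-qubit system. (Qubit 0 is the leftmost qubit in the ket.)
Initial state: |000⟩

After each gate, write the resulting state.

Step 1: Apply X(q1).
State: |010⟩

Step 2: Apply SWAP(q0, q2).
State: |010⟩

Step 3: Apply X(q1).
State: |000⟩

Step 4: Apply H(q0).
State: 1/√2|000⟩ + 1/√2|100⟩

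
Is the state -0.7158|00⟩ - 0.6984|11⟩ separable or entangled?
Entangled

Writing the state as a|00⟩ + b|01⟩ + c|10⟩ + d|11⟩, it is a product state iff ad − bc = 0.
Here (a, b, c, d) = (-0.7158, 0, 0, -0.6984): ad − bc = (-0.7158)(-0.6984) − (0)(0) = 0.4999 ≠ 0, so the state is entangled.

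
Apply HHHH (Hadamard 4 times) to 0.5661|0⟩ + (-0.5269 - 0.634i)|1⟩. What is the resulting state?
0.5661|0⟩ + (-0.5269 - 0.634i)|1⟩

H² = I, so an even number of Hadamards cancels: H^4 = I and the state is unchanged.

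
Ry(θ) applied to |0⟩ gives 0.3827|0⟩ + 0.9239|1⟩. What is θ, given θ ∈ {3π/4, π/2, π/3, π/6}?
3π/4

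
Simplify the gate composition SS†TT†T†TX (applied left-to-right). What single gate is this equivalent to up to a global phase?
X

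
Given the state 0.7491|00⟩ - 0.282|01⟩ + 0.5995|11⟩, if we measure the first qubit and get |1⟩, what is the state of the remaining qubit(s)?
|1⟩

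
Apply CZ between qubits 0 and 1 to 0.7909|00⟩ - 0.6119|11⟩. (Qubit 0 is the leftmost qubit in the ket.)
0.7909|00⟩ + 0.6119|11⟩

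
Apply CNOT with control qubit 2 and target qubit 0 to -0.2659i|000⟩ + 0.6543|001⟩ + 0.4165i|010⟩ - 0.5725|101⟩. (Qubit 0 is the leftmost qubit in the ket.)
-0.2659i|000⟩ - 0.5725|001⟩ + 0.4165i|010⟩ + 0.6543|101⟩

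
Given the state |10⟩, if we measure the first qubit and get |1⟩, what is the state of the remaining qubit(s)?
|0⟩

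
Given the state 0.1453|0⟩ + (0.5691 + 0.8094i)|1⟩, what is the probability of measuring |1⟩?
0.979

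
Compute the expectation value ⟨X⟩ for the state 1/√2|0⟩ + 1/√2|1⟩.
1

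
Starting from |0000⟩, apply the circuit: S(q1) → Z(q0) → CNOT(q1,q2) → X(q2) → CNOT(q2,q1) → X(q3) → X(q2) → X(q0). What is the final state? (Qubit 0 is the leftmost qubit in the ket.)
|1101⟩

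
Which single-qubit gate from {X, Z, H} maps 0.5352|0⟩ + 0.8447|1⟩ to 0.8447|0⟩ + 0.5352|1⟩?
X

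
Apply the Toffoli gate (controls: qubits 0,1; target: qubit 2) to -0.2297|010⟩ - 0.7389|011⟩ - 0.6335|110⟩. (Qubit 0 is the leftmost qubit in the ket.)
-0.2297|010⟩ - 0.7389|011⟩ - 0.6335|111⟩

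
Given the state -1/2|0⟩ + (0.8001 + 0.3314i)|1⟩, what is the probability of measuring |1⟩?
0.75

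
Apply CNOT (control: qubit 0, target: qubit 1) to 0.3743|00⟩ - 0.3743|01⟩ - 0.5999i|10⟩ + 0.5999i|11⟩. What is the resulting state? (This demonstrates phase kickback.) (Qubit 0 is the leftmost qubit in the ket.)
0.3743|00⟩ - 0.3743|01⟩ + 0.5999i|10⟩ - 0.5999i|11⟩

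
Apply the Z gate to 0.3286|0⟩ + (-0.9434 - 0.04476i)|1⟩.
0.3286|0⟩ + (0.9434 + 0.04476i)|1⟩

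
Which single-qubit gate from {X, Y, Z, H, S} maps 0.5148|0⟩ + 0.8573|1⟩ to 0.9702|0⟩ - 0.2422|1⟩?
H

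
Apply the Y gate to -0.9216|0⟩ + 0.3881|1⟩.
-0.3881i|0⟩ - 0.9216i|1⟩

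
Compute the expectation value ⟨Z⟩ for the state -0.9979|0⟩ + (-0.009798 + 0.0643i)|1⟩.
0.9916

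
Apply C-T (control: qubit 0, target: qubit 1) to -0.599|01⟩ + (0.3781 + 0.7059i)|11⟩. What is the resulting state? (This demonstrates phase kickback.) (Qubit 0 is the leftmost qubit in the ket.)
-0.599|01⟩ + (-0.2318 + 0.7665i)|11⟩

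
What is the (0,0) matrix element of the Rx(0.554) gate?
0.9619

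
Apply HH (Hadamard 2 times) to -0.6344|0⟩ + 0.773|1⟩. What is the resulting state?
-0.6344|0⟩ + 0.773|1⟩

H² = I, so an even number of Hadamards cancels: H^2 = I and the state is unchanged.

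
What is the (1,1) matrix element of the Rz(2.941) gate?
(0.1001 + 0.995i)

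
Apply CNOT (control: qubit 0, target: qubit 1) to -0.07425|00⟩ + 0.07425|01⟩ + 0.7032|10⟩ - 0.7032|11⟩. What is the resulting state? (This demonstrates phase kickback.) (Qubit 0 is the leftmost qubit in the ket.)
-0.07425|00⟩ + 0.07425|01⟩ - 0.7032|10⟩ + 0.7032|11⟩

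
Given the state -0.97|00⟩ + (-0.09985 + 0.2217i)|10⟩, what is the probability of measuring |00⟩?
0.9409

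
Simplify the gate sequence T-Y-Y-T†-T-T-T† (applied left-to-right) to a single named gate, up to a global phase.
T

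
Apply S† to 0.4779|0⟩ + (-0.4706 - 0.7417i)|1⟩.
0.4779|0⟩ + (-0.7417 + 0.4706i)|1⟩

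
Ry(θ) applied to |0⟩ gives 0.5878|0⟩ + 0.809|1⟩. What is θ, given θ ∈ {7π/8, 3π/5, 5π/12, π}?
3π/5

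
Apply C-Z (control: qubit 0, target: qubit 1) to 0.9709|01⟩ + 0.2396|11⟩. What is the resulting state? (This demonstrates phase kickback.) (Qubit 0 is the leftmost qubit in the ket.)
0.9709|01⟩ - 0.2396|11⟩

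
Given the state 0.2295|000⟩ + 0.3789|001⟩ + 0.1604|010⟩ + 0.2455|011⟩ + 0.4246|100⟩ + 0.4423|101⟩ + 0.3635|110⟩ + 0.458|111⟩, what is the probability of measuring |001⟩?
0.1436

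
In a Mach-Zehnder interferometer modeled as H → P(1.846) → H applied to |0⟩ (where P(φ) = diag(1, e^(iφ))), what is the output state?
(0.3641 + 0.4812i)|0⟩ + (0.6359 - 0.4812i)|1⟩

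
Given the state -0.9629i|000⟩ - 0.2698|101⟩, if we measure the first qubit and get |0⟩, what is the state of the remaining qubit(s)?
-i|00⟩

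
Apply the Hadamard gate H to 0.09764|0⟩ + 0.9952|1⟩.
0.7728|0⟩ - 0.6347|1⟩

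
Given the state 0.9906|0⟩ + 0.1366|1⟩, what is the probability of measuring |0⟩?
0.9813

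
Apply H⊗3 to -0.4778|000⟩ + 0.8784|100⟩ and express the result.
0.1416|000⟩ + 0.1416|001⟩ + 0.1416|010⟩ + 0.1416|011⟩ - 0.4795|100⟩ - 0.4795|101⟩ - 0.4795|110⟩ - 0.4795|111⟩

H⊗3 gives amp(|y⟩) = (1/2√2) Σ_x (−1)^(x·y) amp(|x⟩), where x·y is the number of positions in which both x and y have a 1.
|000⟩: (-0.4778 + 0.8784)/(2√2) = 0.1416
|001⟩: (-0.4778 + 0.8784)/(2√2) = 0.1416
|010⟩: (-0.4778 + 0.8784)/(2√2) = 0.1416
|011⟩: (-0.4778 + 0.8784)/(2√2) = 0.1416
|100⟩: (-0.4778 - 0.8784)/(2√2) = -0.4795
|101⟩: (-0.4778 - 0.8784)/(2√2) = -0.4795
|110⟩: (-0.4778 - 0.8784)/(2√2) = -0.4795
|111⟩: (-0.4778 - 0.8784)/(2√2) = -0.4795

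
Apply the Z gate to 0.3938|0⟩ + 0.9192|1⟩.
0.3938|0⟩ - 0.9192|1⟩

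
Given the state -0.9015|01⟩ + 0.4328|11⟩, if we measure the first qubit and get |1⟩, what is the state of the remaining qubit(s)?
|1⟩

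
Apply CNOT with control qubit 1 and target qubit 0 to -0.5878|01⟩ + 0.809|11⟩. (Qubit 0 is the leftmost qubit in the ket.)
0.809|01⟩ - 0.5878|11⟩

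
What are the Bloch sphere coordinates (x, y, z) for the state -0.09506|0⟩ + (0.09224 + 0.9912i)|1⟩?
(-0.01754, -0.1884, -0.9819)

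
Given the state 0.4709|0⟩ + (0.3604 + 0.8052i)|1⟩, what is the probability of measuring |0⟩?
0.2217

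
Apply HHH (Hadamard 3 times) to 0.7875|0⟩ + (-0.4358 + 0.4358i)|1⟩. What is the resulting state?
(0.2487 + 0.3082i)|0⟩ + (0.865 - 0.3082i)|1⟩

H² = I, so H^3 = H: a single Hadamard. With (a, b) = (0.7875, (-0.4358 + 0.4358i)), H gives ((a + b)/√2, (a − b)/√2) = ((0.2487 + 0.3082i), (0.865 - 0.3082i)).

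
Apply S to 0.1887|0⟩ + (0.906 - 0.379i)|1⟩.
0.1887|0⟩ + (0.379 + 0.906i)|1⟩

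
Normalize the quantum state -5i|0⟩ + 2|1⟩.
-0.9285i|0⟩ + 0.3714|1⟩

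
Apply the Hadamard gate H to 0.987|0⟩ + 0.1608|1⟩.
0.8116|0⟩ + 0.5842|1⟩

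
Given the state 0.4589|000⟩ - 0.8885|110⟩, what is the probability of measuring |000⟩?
0.2106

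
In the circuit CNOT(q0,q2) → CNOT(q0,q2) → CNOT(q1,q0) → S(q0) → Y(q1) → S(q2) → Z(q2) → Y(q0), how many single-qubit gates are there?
5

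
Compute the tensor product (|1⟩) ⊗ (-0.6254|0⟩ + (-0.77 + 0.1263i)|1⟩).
-0.6254|10⟩ + (-0.77 + 0.1263i)|11⟩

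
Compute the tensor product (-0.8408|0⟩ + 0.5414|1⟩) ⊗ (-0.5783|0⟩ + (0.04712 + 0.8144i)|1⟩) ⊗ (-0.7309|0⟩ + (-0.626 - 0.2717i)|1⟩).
-0.3554|000⟩ + (-0.3044 - 0.1321i)|001⟩ + (0.02896 + 0.5005i)|010⟩ + (-0.1612 + 0.4394i)|011⟩ + 0.2288|100⟩ + (0.196 + 0.08507i)|101⟩ + (-0.01865 - 0.3223i)|110⟩ + (0.1038 - 0.2829i)|111⟩

amp(|b₁b₂…⟩) = product of the factor amplitudes for bits b₁, b₂, …; only kets whose every factor amplitude is nonzero survive.
|000⟩: (-0.8408)(-0.5783)(-0.7309) = -0.3554
|001⟩: (-0.8408)(-0.5783)(-0.626 - 0.2717i) = (-0.3044 - 0.1321i)
|010⟩: (-0.8408)(0.04712 + 0.8144i)(-0.7309) = (0.02896 + 0.5005i)
|011⟩: (-0.8408)(0.04712 + 0.8144i)(-0.626 - 0.2717i) = (-0.1612 + 0.4394i)
|100⟩: (0.5414)(-0.5783)(-0.7309) = 0.2288
|101⟩: (0.5414)(-0.5783)(-0.626 - 0.2717i) = (0.196 + 0.08507i)
|110⟩: (0.5414)(0.04712 + 0.8144i)(-0.7309) = (-0.01865 - 0.3223i)
|111⟩: (0.5414)(0.04712 + 0.8144i)(-0.626 - 0.2717i) = (0.1038 - 0.2829i)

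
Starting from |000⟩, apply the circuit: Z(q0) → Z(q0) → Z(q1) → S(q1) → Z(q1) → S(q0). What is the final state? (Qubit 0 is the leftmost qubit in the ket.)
|000⟩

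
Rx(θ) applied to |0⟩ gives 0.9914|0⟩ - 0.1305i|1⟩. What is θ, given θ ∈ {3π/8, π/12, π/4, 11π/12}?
π/12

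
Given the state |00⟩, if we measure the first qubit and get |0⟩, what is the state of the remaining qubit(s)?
|0⟩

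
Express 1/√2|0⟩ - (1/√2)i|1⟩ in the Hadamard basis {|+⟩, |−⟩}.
(1/2 - (1/2)i)|+⟩ + (1/2 + (1/2)i)|−⟩

With |ψ⟩ = α|0⟩ + β|1⟩, the Hadamard-basis coefficients are ⟨+|ψ⟩ = (α + β)/√2 and ⟨−|ψ⟩ = (α − β)/√2.
Here α = 1/√2, β = -(1/√2)i: (α + β)/√2 = (1/2 - (1/2)i), (α − β)/√2 = (1/2 + (1/2)i).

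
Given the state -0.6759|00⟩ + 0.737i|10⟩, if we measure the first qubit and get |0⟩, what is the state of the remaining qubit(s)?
-|0⟩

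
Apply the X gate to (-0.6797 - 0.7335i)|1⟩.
(-0.6797 - 0.7335i)|0⟩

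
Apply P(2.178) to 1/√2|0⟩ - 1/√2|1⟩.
1/√2|0⟩ + (0.4035 - 0.5807i)|1⟩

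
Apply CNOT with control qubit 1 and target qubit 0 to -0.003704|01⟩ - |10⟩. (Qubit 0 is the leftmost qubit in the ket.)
-|10⟩ - 0.003704|11⟩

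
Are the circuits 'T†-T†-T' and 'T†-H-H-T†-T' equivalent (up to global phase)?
Yes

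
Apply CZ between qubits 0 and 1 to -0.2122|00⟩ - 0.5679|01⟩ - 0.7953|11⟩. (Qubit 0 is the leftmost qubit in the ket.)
-0.2122|00⟩ - 0.5679|01⟩ + 0.7953|11⟩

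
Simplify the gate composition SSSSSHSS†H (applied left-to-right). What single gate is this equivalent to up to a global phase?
S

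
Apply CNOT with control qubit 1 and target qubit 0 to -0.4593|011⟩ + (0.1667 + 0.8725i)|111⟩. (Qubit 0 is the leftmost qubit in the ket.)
(0.1667 + 0.8725i)|011⟩ - 0.4593|111⟩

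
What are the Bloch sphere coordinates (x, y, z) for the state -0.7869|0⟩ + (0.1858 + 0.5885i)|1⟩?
(-0.2924, -0.9262, 0.2384)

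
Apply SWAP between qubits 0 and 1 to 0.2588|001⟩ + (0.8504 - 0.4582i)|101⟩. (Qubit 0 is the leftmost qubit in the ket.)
0.2588|001⟩ + (0.8504 - 0.4582i)|011⟩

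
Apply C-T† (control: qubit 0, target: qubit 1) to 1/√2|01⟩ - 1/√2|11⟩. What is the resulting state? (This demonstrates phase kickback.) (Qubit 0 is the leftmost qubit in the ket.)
1/√2|01⟩ + (-1/2 + (1/2)i)|11⟩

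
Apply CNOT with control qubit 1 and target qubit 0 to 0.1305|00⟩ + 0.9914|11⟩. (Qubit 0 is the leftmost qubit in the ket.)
0.1305|00⟩ + 0.9914|01⟩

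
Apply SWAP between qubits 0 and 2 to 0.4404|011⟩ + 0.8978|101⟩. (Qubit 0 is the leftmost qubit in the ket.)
0.8978|101⟩ + 0.4404|110⟩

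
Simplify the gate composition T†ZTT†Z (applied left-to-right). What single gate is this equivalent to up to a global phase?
T†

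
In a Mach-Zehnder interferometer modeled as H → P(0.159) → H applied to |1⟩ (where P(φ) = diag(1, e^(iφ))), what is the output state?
(0.006307 - 0.07917i)|0⟩ + (0.9937 + 0.07917i)|1⟩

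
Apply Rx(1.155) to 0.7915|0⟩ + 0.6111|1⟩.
(0.6631 - 0.3336i)|0⟩ + (0.512 - 0.4321i)|1⟩

Rx(1.155) = [[cos(θ/2), −i·sin(θ/2)], [−i·sin(θ/2), cos(θ/2)]]; θ = 1.155, cos(θ/2) ≈ 0.83783, sin(θ/2) ≈ 0.545931.
With a = amp(|0⟩) = 0.7915 and b = amp(|1⟩) = 0.6111:
new amp(|0⟩) = (0.83783)·a + (-0.545931i)·b = (0.6631 - 0.3336i)
new amp(|1⟩) = (-0.545931i)·a + (0.83783)·b = (0.512 - 0.4321i)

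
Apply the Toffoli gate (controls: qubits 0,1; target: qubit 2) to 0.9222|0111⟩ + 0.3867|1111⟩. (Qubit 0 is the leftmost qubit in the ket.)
0.9222|0111⟩ + 0.3867|1101⟩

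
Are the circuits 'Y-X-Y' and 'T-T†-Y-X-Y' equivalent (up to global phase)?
Yes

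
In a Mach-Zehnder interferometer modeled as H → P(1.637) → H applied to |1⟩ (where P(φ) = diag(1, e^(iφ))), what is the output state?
(0.5331 - 0.4989i)|0⟩ + (0.4669 + 0.4989i)|1⟩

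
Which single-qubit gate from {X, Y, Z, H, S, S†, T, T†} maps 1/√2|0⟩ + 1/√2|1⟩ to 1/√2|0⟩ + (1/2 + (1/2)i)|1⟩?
T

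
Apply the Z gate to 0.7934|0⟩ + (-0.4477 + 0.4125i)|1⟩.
0.7934|0⟩ + (0.4477 - 0.4125i)|1⟩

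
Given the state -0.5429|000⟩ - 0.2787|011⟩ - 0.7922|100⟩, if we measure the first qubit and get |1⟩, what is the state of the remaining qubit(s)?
-|00⟩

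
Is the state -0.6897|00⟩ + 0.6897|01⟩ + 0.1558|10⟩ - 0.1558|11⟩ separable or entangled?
Separable

Writing the state as a|00⟩ + b|01⟩ + c|10⟩ + d|11⟩, it is a product state iff ad − bc = 0.
Here (a, b, c, d) = (-0.6897, 0.6897, 0.1558, -0.1558): ad − bc = (-0.6897)(-0.1558) − (0.6897)(0.1558) = 0, so the state is separable.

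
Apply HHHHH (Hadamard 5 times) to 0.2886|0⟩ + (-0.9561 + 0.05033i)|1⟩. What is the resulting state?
(-0.472 + 0.03559i)|0⟩ + (0.8801 - 0.03559i)|1⟩

H² = I, so H^5 = H: a single Hadamard. With (a, b) = (0.2886, (-0.9561 + 0.05033i)), H gives ((a + b)/√2, (a − b)/√2) = ((-0.472 + 0.03559i), (0.8801 - 0.03559i)).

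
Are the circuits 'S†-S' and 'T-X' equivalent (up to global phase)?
No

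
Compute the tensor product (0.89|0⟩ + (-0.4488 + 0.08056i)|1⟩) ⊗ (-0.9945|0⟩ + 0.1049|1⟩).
-0.8851|00⟩ + 0.09336|01⟩ + (0.4463 - 0.08012i)|10⟩ + (-0.04708 + 0.008451i)|11⟩

amp(|b₁b₂…⟩) = product of the factor amplitudes for bits b₁, b₂, …; only kets whose every factor amplitude is nonzero survive.
|00⟩: (0.89)(-0.9945) = -0.8851
|01⟩: (0.89)(0.1049) = 0.09336
|10⟩: (-0.4488 + 0.08056i)(-0.9945) = (0.4463 - 0.08012i)
|11⟩: (-0.4488 + 0.08056i)(0.1049) = (-0.04708 + 0.008451i)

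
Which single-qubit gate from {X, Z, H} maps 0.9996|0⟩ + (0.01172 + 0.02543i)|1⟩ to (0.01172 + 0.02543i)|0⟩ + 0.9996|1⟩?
X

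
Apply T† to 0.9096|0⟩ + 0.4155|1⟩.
0.9096|0⟩ + (0.2938 - 0.2938i)|1⟩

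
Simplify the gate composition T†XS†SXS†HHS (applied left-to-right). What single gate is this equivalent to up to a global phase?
T†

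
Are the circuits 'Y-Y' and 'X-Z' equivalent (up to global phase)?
No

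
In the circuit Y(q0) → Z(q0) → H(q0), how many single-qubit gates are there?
3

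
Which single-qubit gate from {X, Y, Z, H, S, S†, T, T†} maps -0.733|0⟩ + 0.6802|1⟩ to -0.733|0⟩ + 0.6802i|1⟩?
S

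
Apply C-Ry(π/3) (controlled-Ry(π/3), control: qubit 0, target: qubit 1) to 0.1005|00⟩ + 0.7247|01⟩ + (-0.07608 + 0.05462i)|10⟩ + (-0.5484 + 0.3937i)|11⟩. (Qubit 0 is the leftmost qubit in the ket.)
0.1005|00⟩ + 0.7247|01⟩ + (0.2083 - 0.1495i)|10⟩ + (-0.513 + 0.3683i)|11⟩

C-Ry(π/3) leaves the control-|0⟩ kets |00⟩, |01⟩ unchanged and applies Ry(π/3) to qubit 1 on the control-|1⟩ pair (|10⟩, |11⟩).
Ry(π/3) = [[cos(θ/2), −sin(θ/2)], [sin(θ/2), cos(θ/2)]]; θ = π/3, cos(θ/2) ≈ 0.866025, sin(θ/2) ≈ 0.5.
With a = amp(|10⟩) = (-0.07608 + 0.05462i) and b = amp(|11⟩) = (-0.5484 + 0.3937i):
new amp(|10⟩) = (0.866025)·a + (-0.5)·b = (0.2083 - 0.1495i)
new amp(|11⟩) = (0.5)·a + (0.866025)·b = (-0.513 + 0.3683i)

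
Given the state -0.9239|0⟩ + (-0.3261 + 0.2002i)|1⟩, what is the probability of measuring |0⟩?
0.8536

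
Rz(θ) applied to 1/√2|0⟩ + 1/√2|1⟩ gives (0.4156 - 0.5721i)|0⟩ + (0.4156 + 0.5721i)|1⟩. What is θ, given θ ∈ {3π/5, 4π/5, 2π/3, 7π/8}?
3π/5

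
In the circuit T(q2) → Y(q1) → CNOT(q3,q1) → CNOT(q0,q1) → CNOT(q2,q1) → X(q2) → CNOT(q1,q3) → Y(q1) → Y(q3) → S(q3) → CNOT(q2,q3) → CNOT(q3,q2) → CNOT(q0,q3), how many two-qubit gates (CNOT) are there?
7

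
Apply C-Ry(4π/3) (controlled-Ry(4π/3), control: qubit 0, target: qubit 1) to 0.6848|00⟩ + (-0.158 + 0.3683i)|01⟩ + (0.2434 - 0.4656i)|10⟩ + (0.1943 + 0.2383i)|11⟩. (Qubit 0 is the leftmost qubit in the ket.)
0.6848|00⟩ + (-0.158 + 0.3683i)|01⟩ + (-0.29 + 0.02643i)|10⟩ + (0.1136 - 0.5224i)|11⟩

C-Ry(4π/3) leaves the control-|0⟩ kets |00⟩, |01⟩ unchanged and applies Ry(4π/3) to qubit 1 on the control-|1⟩ pair (|10⟩, |11⟩).
Ry(4π/3) = [[cos(θ/2), −sin(θ/2)], [sin(θ/2), cos(θ/2)]]; θ = 4π/3, cos(θ/2) ≈ -0.5, sin(θ/2) ≈ 0.866025.
With a = amp(|10⟩) = (0.2434 - 0.4656i) and b = amp(|11⟩) = (0.1943 + 0.2383i):
new amp(|10⟩) = (-0.5)·a + (-0.866025)·b = (-0.29 + 0.02643i)
new amp(|11⟩) = (0.866025)·a + (-0.5)·b = (0.1136 - 0.5224i)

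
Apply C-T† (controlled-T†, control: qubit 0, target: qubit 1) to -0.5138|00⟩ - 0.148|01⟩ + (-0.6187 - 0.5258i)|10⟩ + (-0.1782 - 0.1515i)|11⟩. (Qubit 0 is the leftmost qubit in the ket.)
-0.5138|00⟩ - 0.148|01⟩ + (-0.6187 - 0.5258i)|10⟩ + (-0.2331 + 0.01888i)|11⟩

C-T† leaves the control-|0⟩ kets |00⟩, |01⟩ unchanged and applies T† to qubit 1 on the control-|1⟩ pair (|10⟩, |11⟩).
T† = [[1, 0], [0, (1/√2 - (1/√2)i)]].
With a = amp(|10⟩) = (-0.6187 - 0.5258i) and b = amp(|11⟩) = (-0.1782 - 0.1515i):
new amp(|10⟩) = (1)·a = (-0.6187 - 0.5258i)
new amp(|11⟩) = (1/√2 - (1/√2)i)·b = (-0.2331 + 0.01888i)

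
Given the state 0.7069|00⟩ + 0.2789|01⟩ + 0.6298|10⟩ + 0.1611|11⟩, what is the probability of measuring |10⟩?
0.3966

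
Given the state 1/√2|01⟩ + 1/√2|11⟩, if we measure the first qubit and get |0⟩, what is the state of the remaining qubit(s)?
|1⟩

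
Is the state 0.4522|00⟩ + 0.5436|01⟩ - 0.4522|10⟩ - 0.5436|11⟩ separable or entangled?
Separable

Writing the state as a|00⟩ + b|01⟩ + c|10⟩ + d|11⟩, it is a product state iff ad − bc = 0.
Here (a, b, c, d) = (0.4522, 0.5436, -0.4522, -0.5436): ad − bc = (0.4522)(-0.5436) − (0.5436)(-0.4522) = 0, so the state is separable.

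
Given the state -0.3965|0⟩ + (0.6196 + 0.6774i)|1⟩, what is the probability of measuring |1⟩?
0.8428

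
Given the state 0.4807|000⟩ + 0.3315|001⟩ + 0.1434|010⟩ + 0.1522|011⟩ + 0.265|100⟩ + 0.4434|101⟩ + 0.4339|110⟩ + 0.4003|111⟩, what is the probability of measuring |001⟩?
0.1099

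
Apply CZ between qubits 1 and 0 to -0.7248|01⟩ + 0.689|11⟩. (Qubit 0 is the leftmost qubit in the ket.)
-0.7248|01⟩ - 0.689|11⟩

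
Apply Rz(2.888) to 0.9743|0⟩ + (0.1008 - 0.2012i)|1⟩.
(0.1232 - 0.9665i)|0⟩ + (0.2123 + 0.07455i)|1⟩

Rz(2.888) = [[e^(−iθ/2), 0], [0, e^(iθ/2)]] with e^(±iθ/2) = cos(θ/2) ± i·sin(θ/2); θ = 2.888, cos(θ/2) ≈ 0.126457, sin(θ/2) ≈ 0.991972.
With a = amp(|0⟩) = 0.9743 and b = amp(|1⟩) = (0.1008 - 0.2012i):
new amp(|0⟩) = (0.126457 - 0.991972i)·a = (0.1232 - 0.9665i)
new amp(|1⟩) = (0.126457 + 0.991972i)·b = (0.2123 + 0.07455i)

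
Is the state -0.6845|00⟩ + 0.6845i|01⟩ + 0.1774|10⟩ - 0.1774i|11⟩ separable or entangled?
Separable

Writing the state as a|00⟩ + b|01⟩ + c|10⟩ + d|11⟩, it is a product state iff ad − bc = 0.
Here (a, b, c, d) = (-0.6845, 0.6845i, 0.1774, -0.1774i): ad − bc = (-0.6845)(-0.1774i) − (0.6845i)(0.1774) = 0, so the state is separable.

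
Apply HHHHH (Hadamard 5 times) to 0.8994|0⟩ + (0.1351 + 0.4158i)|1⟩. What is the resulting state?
(0.7315 + 0.294i)|0⟩ + (0.5404 - 0.294i)|1⟩

H² = I, so H^5 = H: a single Hadamard. With (a, b) = (0.8994, (0.1351 + 0.4158i)), H gives ((a + b)/√2, (a − b)/√2) = ((0.7315 + 0.294i), (0.5404 - 0.294i)).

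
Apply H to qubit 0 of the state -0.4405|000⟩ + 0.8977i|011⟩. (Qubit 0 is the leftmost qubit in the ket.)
-0.3115|000⟩ + 0.6348i|011⟩ - 0.3115|100⟩ + 0.6348i|111⟩

H on qubit 0 mixes each pair of kets that differ only in qubit 0: amplitudes (a, b) of (|…0…⟩, |…1…⟩) become ((a + b)/√2, (a − b)/√2). Kets absent from the input have amplitude 0.
(|000⟩, |100⟩): (a, b) = (-0.4405, 0) → (-0.3115, -0.3115)
(|011⟩, |111⟩): (a, b) = (0.8977i, 0) → (0.6348i, 0.6348i)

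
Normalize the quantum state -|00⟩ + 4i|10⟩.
-0.2425|00⟩ + 0.9701i|10⟩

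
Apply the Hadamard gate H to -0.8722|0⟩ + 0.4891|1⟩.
-0.2709|0⟩ - 0.9626|1⟩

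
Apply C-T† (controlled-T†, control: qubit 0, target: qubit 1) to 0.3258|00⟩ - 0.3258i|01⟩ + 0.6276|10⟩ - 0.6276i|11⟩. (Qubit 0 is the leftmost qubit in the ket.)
0.3258|00⟩ - 0.3258i|01⟩ + 0.6276|10⟩ + (-0.4438 - 0.4438i)|11⟩

C-T† leaves the control-|0⟩ kets |00⟩, |01⟩ unchanged and applies T† to qubit 1 on the control-|1⟩ pair (|10⟩, |11⟩).
T† = [[1, 0], [0, (1/√2 - (1/√2)i)]].
With a = amp(|10⟩) = 0.6276 and b = amp(|11⟩) = -0.6276i:
new amp(|10⟩) = (1)·a = 0.6276
new amp(|11⟩) = (1/√2 - (1/√2)i)·b = (-0.4438 - 0.4438i)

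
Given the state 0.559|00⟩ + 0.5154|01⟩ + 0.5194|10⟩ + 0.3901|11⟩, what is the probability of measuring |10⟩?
0.2698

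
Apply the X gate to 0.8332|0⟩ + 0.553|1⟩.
0.553|0⟩ + 0.8332|1⟩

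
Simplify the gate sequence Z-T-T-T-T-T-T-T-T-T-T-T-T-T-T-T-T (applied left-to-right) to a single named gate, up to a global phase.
Z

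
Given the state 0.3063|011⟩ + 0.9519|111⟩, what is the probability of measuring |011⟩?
0.09382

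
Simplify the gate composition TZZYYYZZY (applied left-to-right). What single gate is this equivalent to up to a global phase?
T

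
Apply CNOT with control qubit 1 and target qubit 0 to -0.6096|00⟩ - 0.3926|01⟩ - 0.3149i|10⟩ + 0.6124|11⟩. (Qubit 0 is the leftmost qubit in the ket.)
-0.6096|00⟩ + 0.6124|01⟩ - 0.3149i|10⟩ - 0.3926|11⟩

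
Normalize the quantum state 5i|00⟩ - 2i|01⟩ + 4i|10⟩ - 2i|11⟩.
0.7143i|00⟩ - 0.2857i|01⟩ + 0.5714i|10⟩ - 0.2857i|11⟩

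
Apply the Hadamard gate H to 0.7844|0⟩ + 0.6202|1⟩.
0.9932|0⟩ + 0.1161|1⟩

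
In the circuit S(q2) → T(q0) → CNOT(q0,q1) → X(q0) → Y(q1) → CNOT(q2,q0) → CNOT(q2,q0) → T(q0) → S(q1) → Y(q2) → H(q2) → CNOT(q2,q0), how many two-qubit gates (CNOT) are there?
4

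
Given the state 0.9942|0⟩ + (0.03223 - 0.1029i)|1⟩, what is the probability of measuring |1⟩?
0.01163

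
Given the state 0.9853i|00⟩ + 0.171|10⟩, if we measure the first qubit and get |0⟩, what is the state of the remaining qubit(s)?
i|0⟩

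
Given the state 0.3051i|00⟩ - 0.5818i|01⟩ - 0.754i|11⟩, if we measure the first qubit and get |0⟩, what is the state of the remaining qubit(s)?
0.4644i|0⟩ - 0.8856i|1⟩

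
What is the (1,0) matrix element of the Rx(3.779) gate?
-0.9496i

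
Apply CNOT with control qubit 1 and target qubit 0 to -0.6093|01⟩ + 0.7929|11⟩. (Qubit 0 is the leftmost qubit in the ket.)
0.7929|01⟩ - 0.6093|11⟩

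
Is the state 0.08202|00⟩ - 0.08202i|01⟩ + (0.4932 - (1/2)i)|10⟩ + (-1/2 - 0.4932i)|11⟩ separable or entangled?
Separable

Writing the state as a|00⟩ + b|01⟩ + c|10⟩ + d|11⟩, it is a product state iff ad − bc = 0.
Here (a, b, c, d) = (0.08202, -0.08202i, (0.4932 - (1/2)i), (-1/2 - 0.4932i)): ad − bc = (0.08202)(-1/2 - 0.4932i) − (-0.08202i)(0.4932 - (1/2)i) = 0, so the state is separable.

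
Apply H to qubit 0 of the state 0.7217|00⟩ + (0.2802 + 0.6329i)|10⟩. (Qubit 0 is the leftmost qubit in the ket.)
(0.7085 + 0.4475i)|00⟩ + (0.3122 - 0.4475i)|10⟩

H on qubit 0 mixes each pair of kets that differ only in qubit 0: amplitudes (a, b) of (|…0…⟩, |…1…⟩) become ((a + b)/√2, (a − b)/√2). Kets absent from the input have amplitude 0.
(|00⟩, |10⟩): (a, b) = (0.7217, (0.2802 + 0.6329i)) → ((0.7085 + 0.4475i), (0.3122 - 0.4475i))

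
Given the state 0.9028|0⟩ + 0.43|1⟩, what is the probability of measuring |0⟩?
0.815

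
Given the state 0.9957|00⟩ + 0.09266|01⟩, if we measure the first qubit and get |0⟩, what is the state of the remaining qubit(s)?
0.9957|0⟩ + 0.09266|1⟩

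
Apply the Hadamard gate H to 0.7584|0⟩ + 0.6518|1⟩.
0.9972|0⟩ + 0.07538|1⟩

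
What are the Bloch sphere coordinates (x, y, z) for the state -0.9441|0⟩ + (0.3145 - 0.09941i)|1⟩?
(-0.5938, 0.1877, 0.7825)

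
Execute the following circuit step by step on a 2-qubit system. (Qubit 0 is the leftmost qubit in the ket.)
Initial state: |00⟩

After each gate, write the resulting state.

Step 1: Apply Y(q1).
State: i|01⟩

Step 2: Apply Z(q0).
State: i|01⟩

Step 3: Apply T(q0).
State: i|01⟩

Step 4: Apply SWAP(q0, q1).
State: i|10⟩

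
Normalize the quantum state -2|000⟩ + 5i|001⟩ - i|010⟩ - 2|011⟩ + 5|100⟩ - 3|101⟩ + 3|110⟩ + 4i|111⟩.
-0.2074|000⟩ + 0.5185i|001⟩ - 0.1037i|010⟩ - 0.2074|011⟩ + 0.5185|100⟩ - 0.3111|101⟩ + 0.3111|110⟩ + 0.4148i|111⟩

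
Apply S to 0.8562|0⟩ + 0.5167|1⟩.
0.8562|0⟩ + 0.5167i|1⟩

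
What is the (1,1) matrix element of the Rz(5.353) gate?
(-0.8938 + 0.4485i)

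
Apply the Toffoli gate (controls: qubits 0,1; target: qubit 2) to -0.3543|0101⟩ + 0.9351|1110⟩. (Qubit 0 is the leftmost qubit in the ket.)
-0.3543|0101⟩ + 0.9351|1100⟩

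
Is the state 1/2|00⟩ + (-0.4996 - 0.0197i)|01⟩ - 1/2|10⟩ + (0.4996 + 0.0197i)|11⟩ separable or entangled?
Separable

Writing the state as a|00⟩ + b|01⟩ + c|10⟩ + d|11⟩, it is a product state iff ad − bc = 0.
Here (a, b, c, d) = (1/2, (-0.4996 - 0.0197i), -1/2, (0.4996 + 0.0197i)): ad − bc = (1/2)(0.4996 + 0.0197i) − (-0.4996 - 0.0197i)(-1/2) = 0, so the state is separable.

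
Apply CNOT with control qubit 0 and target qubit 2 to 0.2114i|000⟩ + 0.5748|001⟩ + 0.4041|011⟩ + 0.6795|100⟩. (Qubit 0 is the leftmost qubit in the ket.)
0.2114i|000⟩ + 0.5748|001⟩ + 0.4041|011⟩ + 0.6795|101⟩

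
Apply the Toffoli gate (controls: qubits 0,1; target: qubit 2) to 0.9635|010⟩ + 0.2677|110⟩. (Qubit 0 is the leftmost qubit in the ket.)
0.9635|010⟩ + 0.2677|111⟩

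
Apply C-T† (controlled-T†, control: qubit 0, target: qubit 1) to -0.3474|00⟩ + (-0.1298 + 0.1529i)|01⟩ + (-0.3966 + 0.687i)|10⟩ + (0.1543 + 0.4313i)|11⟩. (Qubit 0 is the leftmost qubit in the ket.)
-0.3474|00⟩ + (-0.1298 + 0.1529i)|01⟩ + (-0.3966 + 0.687i)|10⟩ + (0.4141 + 0.1959i)|11⟩

C-T† leaves the control-|0⟩ kets |00⟩, |01⟩ unchanged and applies T† to qubit 1 on the control-|1⟩ pair (|10⟩, |11⟩).
T† = [[1, 0], [0, (1/√2 - (1/√2)i)]].
With a = amp(|10⟩) = (-0.3966 + 0.687i) and b = amp(|11⟩) = (0.1543 + 0.4313i):
new amp(|10⟩) = (1)·a = (-0.3966 + 0.687i)
new amp(|11⟩) = (1/√2 - (1/√2)i)·b = (0.4141 + 0.1959i)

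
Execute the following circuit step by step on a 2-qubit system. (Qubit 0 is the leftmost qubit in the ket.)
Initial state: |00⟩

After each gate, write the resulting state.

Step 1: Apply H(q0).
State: 1/√2|00⟩ + 1/√2|10⟩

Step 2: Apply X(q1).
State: 1/√2|01⟩ + 1/√2|11⟩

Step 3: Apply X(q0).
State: 1/√2|01⟩ + 1/√2|11⟩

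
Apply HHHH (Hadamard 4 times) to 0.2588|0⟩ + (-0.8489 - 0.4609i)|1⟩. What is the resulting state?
0.2588|0⟩ + (-0.8489 - 0.4609i)|1⟩

H² = I, so an even number of Hadamards cancels: H^4 = I and the state is unchanged.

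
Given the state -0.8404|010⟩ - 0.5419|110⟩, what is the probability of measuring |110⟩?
0.2937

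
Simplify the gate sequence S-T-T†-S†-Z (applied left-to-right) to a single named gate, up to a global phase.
Z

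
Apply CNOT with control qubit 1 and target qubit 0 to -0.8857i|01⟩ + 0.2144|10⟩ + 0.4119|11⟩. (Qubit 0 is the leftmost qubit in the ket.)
0.4119|01⟩ + 0.2144|10⟩ - 0.8857i|11⟩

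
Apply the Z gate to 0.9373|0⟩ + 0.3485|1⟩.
0.9373|0⟩ - 0.3485|1⟩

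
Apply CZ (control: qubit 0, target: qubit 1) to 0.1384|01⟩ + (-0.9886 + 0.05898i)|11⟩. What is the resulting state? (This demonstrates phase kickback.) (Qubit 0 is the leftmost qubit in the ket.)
0.1384|01⟩ + (0.9886 - 0.05898i)|11⟩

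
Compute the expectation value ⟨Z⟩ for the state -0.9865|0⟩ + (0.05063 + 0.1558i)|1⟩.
0.9463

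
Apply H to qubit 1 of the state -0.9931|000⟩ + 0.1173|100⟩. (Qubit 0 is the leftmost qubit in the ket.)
-0.7022|000⟩ - 0.7022|010⟩ + 0.08294|100⟩ + 0.08294|110⟩

H on qubit 1 mixes each pair of kets that differ only in qubit 1: amplitudes (a, b) of (|…0…⟩, |…1…⟩) become ((a + b)/√2, (a − b)/√2). Kets absent from the input have amplitude 0.
(|000⟩, |010⟩): (a, b) = (-0.9931, 0) → (-0.7022, -0.7022)
(|100⟩, |110⟩): (a, b) = (0.1173, 0) → (0.08294, 0.08294)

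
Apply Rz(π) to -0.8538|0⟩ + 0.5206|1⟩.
0.8538i|0⟩ + 0.5206i|1⟩

Rz(π) = [[e^(−iθ/2), 0], [0, e^(iθ/2)]] with e^(±iθ/2) = cos(θ/2) ± i·sin(θ/2); θ = π, cos(θ/2) ≈ 0, sin(θ/2) ≈ 1.
With a = amp(|0⟩) = -0.8538 and b = amp(|1⟩) = 0.5206:
new amp(|0⟩) = (-i)·a = 0.8538i
new amp(|1⟩) = (i)·b = 0.5206i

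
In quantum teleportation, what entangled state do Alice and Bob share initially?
Bell state |Φ+⟩ = (|00⟩ + |11⟩)/√2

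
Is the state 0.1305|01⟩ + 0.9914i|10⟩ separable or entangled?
Entangled

Writing the state as a|00⟩ + b|01⟩ + c|10⟩ + d|11⟩, it is a product state iff ad − bc = 0.
Here (a, b, c, d) = (0, 0.1305, 0.9914i, 0): ad − bc = (0)(0) − (0.1305)(0.9914i) = -0.1294i ≠ 0, so the state is entangled.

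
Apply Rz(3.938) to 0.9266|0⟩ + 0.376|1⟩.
(-0.3593 - 0.8541i)|0⟩ + (-0.1458 + 0.3466i)|1⟩

Rz(3.938) = [[e^(−iθ/2), 0], [0, e^(iθ/2)]] with e^(±iθ/2) = cos(θ/2) ± i·sin(θ/2); θ = 3.938, cos(θ/2) ≈ -0.387763, sin(θ/2) ≈ 0.921759.
With a = amp(|0⟩) = 0.9266 and b = amp(|1⟩) = 0.376:
new amp(|0⟩) = (-0.387763 - 0.921759i)·a = (-0.3593 - 0.8541i)
new amp(|1⟩) = (-0.387763 + 0.921759i)·b = (-0.1458 + 0.3466i)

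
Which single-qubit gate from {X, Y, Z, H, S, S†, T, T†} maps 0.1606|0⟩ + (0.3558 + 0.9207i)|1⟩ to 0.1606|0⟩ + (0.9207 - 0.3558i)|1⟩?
S†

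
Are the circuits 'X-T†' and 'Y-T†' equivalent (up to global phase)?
No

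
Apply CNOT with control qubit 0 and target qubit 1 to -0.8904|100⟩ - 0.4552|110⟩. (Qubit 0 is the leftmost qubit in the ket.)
-0.4552|100⟩ - 0.8904|110⟩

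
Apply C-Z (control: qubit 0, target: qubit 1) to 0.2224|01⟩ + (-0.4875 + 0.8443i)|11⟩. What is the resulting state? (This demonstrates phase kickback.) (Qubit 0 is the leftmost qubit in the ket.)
0.2224|01⟩ + (0.4875 - 0.8443i)|11⟩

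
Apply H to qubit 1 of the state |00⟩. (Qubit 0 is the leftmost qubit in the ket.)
1/√2|00⟩ + 1/√2|01⟩

H on qubit 1 mixes each pair of kets that differ only in qubit 1: amplitudes (a, b) of (|…0…⟩, |…1…⟩) become ((a + b)/√2, (a − b)/√2). Kets absent from the input have amplitude 0.
(|00⟩, |01⟩): (a, b) = (1, 0) → (1/√2, 1/√2)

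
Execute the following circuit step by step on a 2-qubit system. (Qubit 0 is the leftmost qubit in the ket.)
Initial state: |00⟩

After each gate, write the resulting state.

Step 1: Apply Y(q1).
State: i|01⟩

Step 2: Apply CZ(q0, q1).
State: i|01⟩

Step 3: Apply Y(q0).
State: -|11⟩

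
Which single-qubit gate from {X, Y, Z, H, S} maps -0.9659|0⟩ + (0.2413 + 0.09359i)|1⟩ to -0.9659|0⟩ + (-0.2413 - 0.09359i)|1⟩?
Z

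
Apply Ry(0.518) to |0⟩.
0.9666|0⟩ + 0.2561|1⟩

Ry(0.518) = [[cos(θ/2), −sin(θ/2)], [sin(θ/2), cos(θ/2)]]; θ = 0.518, cos(θ/2) ≈ 0.966647, sin(θ/2) ≈ 0.256114.
With a = amp(|0⟩) = 1 and b = amp(|1⟩) = 0:
new amp(|0⟩) = (0.966647)·a + (-0.256114)·b = 0.9666
new amp(|1⟩) = (0.256114)·a + (0.966647)·b = 0.2561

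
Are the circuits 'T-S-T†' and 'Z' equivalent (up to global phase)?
No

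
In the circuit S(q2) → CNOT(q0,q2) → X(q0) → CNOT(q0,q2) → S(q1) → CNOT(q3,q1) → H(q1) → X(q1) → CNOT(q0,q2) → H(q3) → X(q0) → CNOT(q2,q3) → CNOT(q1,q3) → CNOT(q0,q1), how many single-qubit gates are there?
7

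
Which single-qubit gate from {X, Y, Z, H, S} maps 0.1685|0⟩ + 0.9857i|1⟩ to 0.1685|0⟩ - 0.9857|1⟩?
S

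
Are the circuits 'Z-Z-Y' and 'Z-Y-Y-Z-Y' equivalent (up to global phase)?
Yes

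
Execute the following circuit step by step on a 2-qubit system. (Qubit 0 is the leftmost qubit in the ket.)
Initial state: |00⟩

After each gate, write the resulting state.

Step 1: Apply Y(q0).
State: i|10⟩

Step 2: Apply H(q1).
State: (1/√2)i|10⟩ + (1/√2)i|11⟩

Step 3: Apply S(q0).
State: -1/√2|10⟩ - 1/√2|11⟩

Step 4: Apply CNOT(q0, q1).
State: -1/√2|10⟩ - 1/√2|11⟩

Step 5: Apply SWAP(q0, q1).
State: -1/√2|01⟩ - 1/√2|11⟩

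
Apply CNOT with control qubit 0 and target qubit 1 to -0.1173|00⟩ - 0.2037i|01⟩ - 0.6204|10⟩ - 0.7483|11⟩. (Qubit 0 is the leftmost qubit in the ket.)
-0.1173|00⟩ - 0.2037i|01⟩ - 0.7483|10⟩ - 0.6204|11⟩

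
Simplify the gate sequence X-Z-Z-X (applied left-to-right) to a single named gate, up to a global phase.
I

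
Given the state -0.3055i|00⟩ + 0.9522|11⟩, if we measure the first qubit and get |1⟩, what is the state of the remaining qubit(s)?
|1⟩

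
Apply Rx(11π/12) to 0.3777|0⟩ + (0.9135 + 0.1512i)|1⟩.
(0.1992 - 0.9057i)|0⟩ + (0.1192 - 0.3547i)|1⟩

Rx(11π/12) = [[cos(θ/2), −i·sin(θ/2)], [−i·sin(θ/2), cos(θ/2)]]; θ = 11π/12, cos(θ/2) ≈ 0.130526, sin(θ/2) ≈ 0.991445.
With a = amp(|0⟩) = 0.3777 and b = amp(|1⟩) = (0.9135 + 0.1512i):
new amp(|0⟩) = (0.130526)·a + (-0.991445i)·b = (0.1992 - 0.9057i)
new amp(|1⟩) = (-0.991445i)·a + (0.130526)·b = (0.1192 - 0.3547i)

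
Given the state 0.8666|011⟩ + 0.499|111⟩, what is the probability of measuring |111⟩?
0.249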